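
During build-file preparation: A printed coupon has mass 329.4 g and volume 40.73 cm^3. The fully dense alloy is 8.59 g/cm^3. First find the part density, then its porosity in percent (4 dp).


rho_part = 329.4 / 40.73 = 8.08740486 g/cm^3
Porosity = (1 - 8.08740486/8.59)*100 = 5.8509 %


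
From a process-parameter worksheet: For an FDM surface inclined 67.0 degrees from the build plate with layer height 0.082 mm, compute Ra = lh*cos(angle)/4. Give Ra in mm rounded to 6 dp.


Ra = 0.082 * cos(67.0) / 4 = 0.00801 mm


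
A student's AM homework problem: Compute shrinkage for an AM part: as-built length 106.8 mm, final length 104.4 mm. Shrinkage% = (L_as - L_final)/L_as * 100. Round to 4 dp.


Shrinkage = ((106.8-104.4)/106.8)*100 = 2.2472 %


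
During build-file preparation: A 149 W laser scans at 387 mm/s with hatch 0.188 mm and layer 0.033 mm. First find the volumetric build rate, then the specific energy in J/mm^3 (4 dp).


Build rate = 387 * 0.188 * 0.033 = 2.400948 mm^3/s
SE = 149 / 2.400948 = 62.0588 J/mm^3


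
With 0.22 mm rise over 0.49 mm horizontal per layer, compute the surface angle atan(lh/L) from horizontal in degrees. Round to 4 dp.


angle = atan(0.22/0.49) = 24.1791 degrees


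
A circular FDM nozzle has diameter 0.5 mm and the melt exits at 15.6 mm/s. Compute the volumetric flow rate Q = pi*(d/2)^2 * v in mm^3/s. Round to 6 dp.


A = pi*(0.5/2)^2 = 0.19634954 mm^2
Q = 0.19634954 * 15.6 = 3.063053 mm^3/s


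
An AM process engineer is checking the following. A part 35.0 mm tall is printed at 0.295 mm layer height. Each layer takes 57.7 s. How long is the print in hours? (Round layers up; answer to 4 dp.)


Layers = ceil(35.0/0.295) = 119
t = 119 * 57.7 / 3600 = 1.9073 hrs


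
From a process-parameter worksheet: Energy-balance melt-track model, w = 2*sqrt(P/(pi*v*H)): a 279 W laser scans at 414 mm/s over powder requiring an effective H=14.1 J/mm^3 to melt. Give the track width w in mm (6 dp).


w = 2*sqrt(279/(pi*414*14.1)) = 0.246688 mm


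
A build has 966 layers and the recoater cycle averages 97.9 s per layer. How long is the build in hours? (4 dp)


t = 966 * 97.9 / 3600 = 26.2698 hrs


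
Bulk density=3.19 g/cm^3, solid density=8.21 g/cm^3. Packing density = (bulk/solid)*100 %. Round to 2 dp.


Packing = (3.19/8.21)*100 = 38.86 %


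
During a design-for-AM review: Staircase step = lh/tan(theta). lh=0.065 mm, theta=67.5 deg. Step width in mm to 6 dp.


step = 0.065 / tan(67.5) = 0.026924 mm


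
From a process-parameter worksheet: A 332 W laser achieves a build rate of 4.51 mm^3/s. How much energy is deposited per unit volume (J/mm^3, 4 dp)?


SE = 332 / 4.51 = 73.6142 J/mm^3


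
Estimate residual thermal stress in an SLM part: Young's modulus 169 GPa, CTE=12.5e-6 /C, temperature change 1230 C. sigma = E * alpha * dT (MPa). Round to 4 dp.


sigma = 169*1000 * 12.5e-6 * 1230 = 2598.375 MPa


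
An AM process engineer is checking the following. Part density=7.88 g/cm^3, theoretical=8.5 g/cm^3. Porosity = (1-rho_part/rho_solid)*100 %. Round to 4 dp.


Porosity = (1-7.88/8.5)*100 = 7.2941 %


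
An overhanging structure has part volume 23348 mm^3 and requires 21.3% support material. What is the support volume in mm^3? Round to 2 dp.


V_support = 23348 * 0.213 = 4973.12 mm^3


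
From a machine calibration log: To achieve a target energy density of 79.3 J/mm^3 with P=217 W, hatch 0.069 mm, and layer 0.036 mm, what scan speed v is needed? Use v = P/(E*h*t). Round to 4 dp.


v = 217 / (79.3*0.069*0.036) = 1101.628 mm/s


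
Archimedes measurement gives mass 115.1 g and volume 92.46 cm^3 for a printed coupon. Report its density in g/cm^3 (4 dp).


rho = 115.1 / 92.46 = 1.2449 g/cm^3


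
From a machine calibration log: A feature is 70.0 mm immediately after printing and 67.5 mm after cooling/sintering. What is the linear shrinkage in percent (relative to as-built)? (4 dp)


Shrinkage = ((70.0-67.5)/70.0)*100 = 3.5714 %


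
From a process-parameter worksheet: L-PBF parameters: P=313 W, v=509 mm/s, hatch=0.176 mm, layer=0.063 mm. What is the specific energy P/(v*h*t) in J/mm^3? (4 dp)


Build rate = 509 * 0.176 * 0.063 = 5.643792 mm^3/s
SE = 313 / 5.643792 = 55.4592 J/mm^3


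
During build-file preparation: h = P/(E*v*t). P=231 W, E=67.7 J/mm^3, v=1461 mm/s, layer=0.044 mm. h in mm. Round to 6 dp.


h = 231 / (67.7*1461*0.044) = 0.053079 mm


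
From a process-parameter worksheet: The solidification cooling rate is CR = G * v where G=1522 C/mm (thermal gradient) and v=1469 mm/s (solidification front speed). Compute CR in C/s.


CR = 1522 * 1469 = 2235818 C/s


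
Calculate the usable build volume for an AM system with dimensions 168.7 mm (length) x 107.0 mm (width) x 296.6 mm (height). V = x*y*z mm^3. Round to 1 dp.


V = 168.7 * 107.0 * 296.6 = 5353896.9 mm^3


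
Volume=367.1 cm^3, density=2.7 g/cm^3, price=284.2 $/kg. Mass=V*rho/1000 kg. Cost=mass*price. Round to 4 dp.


Mass = 367.1*2.7/1000 = 0.99117 kg
Cost = 0.99117 * 284.2 = 281.6905 $


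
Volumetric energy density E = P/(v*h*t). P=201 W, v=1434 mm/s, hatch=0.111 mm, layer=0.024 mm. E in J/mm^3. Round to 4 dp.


E = 201 / (1434*0.111*0.024) = 52.6154 J/mm^3


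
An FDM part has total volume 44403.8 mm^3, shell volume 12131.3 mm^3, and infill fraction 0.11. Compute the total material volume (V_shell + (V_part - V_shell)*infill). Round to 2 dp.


V_infill = (44403.8 - 12131.3) * 0.11 = 3549.98
V_total = 12131.3 + 3549.98 = 15681.28 mm^3


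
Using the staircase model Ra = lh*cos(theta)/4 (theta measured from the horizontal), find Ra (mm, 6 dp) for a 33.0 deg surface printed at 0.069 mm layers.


Ra = 0.069 * cos(33.0) / 4 = 0.014467 mm


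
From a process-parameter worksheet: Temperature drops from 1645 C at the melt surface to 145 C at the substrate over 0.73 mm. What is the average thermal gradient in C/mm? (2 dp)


G = (1645-145)/0.73 = 2054.79 C/mm


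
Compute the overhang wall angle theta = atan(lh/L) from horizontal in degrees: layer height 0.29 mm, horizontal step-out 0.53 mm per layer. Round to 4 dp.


angle = atan(0.29/0.53) = 28.6861 degrees


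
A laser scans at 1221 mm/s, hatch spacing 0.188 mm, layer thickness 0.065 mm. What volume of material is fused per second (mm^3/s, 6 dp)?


Rate = 1221 * 0.188 * 0.065 = 14.92062 mm^3/s


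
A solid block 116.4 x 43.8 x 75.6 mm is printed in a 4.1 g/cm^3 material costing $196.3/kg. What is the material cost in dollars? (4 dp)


V = 116.4 * 43.8 * 75.6 = 385432.992 mm^3 = 385.432992 cm^3
Mass = 385.432992 * 4.1 / 1000 = 1.58027527 kg
Cost = 1.58027527 * 196.3 = 310.208 $


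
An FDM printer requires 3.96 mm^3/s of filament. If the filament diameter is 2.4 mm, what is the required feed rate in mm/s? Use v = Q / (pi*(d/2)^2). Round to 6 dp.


A = pi*(2.4/2)^2 = 4.523893
v = 3.96 / 4.523893 = 0.875352 mm/s


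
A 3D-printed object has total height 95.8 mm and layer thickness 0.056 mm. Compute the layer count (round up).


Layers = ceil(95.8/0.056) = 1711


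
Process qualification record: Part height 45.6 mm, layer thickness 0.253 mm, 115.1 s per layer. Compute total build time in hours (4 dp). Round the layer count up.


Layers = ceil(45.6/0.253) = 181
t = 181 * 115.1 / 3600 = 5.787 hrs


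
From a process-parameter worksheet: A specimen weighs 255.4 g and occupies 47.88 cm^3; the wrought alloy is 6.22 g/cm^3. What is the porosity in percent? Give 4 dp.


rho_part = 255.4 / 47.88 = 5.33416876 g/cm^3
Porosity = (1 - 5.33416876/6.22)*100 = 14.2417 %


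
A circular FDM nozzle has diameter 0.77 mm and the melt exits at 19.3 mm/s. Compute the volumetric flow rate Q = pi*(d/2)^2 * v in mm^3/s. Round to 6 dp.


A = pi*(0.77/2)^2 = 0.46566257 mm^2
Q = 0.46566257 * 19.3 = 8.987288 mm^3/s


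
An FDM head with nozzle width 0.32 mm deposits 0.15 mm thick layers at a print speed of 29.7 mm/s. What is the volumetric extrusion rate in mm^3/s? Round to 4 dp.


Rate = 0.32 * 0.15 * 29.7 = 1.4256 mm^3/s


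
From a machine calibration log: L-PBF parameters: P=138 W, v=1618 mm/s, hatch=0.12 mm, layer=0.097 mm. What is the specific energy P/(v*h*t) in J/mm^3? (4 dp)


Build rate = 1618 * 0.12 * 0.097 = 18.83352 mm^3/s
SE = 138 / 18.83352 = 7.3274 J/mm^3


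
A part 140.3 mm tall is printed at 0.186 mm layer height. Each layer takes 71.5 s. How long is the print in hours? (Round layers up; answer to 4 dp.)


Layers = ceil(140.3/0.186) = 755
t = 755 * 71.5 / 3600 = 14.9951 hrs


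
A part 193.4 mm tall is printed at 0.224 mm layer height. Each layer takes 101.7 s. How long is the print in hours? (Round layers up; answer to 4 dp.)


Layers = ceil(193.4/0.224) = 864
t = 864 * 101.7 / 3600 = 24.408 hrs


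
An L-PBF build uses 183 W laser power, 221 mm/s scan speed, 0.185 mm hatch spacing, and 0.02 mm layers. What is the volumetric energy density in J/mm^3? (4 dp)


E = 183 / (221*0.185*0.02) = 223.7985 J/mm^3


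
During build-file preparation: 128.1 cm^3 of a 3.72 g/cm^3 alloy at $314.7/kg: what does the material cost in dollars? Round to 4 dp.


Mass = 128.1*3.72/1000 = 0.476532 kg
Cost = 0.476532 * 314.7 = 149.9646 $


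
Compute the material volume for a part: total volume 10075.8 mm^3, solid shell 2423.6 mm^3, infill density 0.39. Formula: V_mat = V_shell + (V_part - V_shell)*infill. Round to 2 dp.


V_infill = (10075.8 - 2423.6) * 0.39 = 2984.36
V_total = 2423.6 + 2984.36 = 5407.96 mm^3


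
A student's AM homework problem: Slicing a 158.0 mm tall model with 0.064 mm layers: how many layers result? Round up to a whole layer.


Layers = ceil(158.0/0.064) = 2469


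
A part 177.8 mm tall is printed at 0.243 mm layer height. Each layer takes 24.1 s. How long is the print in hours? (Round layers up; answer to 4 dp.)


Layers = ceil(177.8/0.243) = 732
t = 732 * 24.1 / 3600 = 4.9003 hrs


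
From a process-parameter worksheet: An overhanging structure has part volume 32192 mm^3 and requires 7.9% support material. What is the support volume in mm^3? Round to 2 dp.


V_support = 32192 * 0.079 = 2543.17 mm^3


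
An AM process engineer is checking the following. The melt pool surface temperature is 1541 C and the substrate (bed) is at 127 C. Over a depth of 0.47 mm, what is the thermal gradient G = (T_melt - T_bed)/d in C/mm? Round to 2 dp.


G = (1541-127)/0.47 = 3008.51 C/mm


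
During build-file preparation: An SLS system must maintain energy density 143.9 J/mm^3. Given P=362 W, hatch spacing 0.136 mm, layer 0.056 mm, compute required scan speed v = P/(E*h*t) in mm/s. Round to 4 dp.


v = 362 / (143.9*0.136*0.056) = 330.3093 mm/s


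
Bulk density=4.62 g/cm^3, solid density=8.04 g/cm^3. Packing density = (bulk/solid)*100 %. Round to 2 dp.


Packing = (4.62/8.04)*100 = 57.46 %


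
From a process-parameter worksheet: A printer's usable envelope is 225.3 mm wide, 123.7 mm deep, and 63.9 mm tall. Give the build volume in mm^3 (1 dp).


V = 225.3 * 123.7 * 63.9 = 1780868.1 mm^3


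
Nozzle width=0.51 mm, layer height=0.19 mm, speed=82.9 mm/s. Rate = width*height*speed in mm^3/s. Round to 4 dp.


Rate = 0.51 * 0.19 * 82.9 = 8.033 mm^3/s


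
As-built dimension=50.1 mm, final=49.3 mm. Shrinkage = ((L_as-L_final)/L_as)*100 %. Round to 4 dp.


Shrinkage = ((50.1-49.3)/50.1)*100 = 1.5968 %


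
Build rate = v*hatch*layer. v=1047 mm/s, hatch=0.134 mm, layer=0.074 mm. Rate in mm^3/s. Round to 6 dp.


Rate = 1047 * 0.134 * 0.074 = 10.382052 mm^3/s


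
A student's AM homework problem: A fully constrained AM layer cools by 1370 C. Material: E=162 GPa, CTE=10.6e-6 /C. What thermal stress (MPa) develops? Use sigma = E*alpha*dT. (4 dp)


sigma = 162*1000 * 10.6e-6 * 1370 = 2352.564 MPa


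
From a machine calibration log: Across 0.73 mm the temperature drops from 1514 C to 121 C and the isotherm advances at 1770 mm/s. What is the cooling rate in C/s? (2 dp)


G = (1514-121)/0.73 = 1908.21917808 C/mm
CR = 1908.21917808 * 1770 = 3377547.95 C/s


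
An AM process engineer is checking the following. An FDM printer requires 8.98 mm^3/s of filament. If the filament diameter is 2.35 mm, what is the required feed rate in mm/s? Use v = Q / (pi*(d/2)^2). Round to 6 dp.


A = pi*(2.35/2)^2 = 4.337361
v = 8.98 / 4.337361 = 2.070383 mm/s


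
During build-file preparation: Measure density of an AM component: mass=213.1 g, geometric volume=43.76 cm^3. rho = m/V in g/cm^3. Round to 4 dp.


rho = 213.1 / 43.76 = 4.8697 g/cm^3


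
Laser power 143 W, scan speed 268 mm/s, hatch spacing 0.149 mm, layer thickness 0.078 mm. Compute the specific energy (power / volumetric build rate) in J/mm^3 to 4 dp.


Build rate = 268 * 0.149 * 0.078 = 3.114696 mm^3/s
SE = 143 / 3.114696 = 45.9114 J/mm^3


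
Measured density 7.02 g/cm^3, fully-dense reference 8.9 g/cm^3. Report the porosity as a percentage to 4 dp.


Porosity = (1-7.02/8.9)*100 = 21.1236 %


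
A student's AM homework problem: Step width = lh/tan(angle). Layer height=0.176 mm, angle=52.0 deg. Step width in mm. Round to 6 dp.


step = 0.176 / tan(52.0) = 0.137506 mm


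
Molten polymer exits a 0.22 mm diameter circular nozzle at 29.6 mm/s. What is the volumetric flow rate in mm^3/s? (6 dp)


A = pi*(0.22/2)^2 = 0.03801327 mm^2
Q = 0.03801327 * 29.6 = 1.125193 mm^3/s


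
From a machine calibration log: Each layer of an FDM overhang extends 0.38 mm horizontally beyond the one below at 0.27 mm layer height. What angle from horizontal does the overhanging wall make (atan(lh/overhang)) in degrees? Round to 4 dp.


angle = atan(0.27/0.38) = 35.3948 degrees


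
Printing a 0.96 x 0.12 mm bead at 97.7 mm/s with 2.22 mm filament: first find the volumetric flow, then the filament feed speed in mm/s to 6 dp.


Q = 0.96 * 0.12 * 97.7 = 11.25504 mm^3/s
A_fil = pi*(2.22/2)^2 = 3.87075631 mm^2
v_feed = 11.25504 / 3.87075631 = 2.907711 mm/s


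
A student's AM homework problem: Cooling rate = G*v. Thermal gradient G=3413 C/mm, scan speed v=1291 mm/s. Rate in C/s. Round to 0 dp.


CR = 3413 * 1291 = 4406183 C/s


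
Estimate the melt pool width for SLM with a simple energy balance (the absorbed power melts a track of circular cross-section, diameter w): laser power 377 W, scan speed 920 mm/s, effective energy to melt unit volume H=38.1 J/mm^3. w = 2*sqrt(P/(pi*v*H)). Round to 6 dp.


w = 2*sqrt(377/(pi*920*38.1)) = 0.117022 mm


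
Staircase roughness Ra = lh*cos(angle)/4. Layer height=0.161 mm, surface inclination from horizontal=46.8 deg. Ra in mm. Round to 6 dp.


Ra = 0.161 * cos(46.8) / 4 = 0.027553 mm


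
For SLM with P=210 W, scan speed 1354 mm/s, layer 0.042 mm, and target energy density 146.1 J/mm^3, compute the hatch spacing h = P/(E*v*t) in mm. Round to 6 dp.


h = 210 / (146.1*1354*0.042) = 0.025276 mm


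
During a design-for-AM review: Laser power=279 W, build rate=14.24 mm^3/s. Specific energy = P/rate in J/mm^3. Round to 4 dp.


SE = 279 / 14.24 = 19.5927 J/mm^3


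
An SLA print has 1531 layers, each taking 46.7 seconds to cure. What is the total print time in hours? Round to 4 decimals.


t = 1531 * 46.7 / 3600 = 19.8605 hrs


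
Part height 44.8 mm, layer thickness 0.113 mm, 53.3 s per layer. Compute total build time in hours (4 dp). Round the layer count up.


Layers = ceil(44.8/0.113) = 397
t = 397 * 53.3 / 3600 = 5.8778 hrs


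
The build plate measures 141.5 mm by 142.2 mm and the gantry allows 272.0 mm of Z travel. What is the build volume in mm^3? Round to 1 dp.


V = 141.5 * 142.2 * 272.0 = 5472993.6 mm^3


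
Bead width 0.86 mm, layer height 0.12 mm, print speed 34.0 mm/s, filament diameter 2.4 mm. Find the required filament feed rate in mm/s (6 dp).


Q = 0.86 * 0.12 * 34.0 = 3.5088 mm^3/s
A_fil = pi*(2.4/2)^2 = 4.52389342 mm^2
v_feed = 3.5088 / 4.52389342 = 0.775615 mm/s


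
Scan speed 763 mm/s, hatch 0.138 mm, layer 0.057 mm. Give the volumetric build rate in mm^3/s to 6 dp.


Rate = 763 * 0.138 * 0.057 = 6.001758 mm^3/s


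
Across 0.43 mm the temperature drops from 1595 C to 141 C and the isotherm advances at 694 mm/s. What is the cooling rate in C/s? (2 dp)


G = (1595-141)/0.43 = 3381.39534884 C/mm
CR = 3381.39534884 * 694 = 2346688.37 C/s


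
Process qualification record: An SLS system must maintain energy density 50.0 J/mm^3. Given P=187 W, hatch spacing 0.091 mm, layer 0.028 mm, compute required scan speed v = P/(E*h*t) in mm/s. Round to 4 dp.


v = 187 / (50.0*0.091*0.028) = 1467.8179 mm/s


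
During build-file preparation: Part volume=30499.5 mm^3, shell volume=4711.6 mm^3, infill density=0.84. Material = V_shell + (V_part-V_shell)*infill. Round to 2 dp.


V_infill = (30499.5 - 4711.6) * 0.84 = 21661.84
V_total = 4711.6 + 21661.84 = 26373.44 mm^3


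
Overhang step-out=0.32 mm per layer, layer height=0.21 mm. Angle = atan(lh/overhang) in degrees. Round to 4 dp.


angle = atan(0.21/0.32) = 33.2749 degrees


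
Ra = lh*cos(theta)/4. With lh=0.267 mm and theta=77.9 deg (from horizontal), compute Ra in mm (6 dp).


Ra = 0.267 * cos(77.9) / 4 = 0.013992 mm


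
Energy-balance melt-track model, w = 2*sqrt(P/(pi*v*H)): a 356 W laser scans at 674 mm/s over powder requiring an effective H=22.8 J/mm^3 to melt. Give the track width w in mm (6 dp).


w = 2*sqrt(356/(pi*674*22.8)) = 0.171744 mm


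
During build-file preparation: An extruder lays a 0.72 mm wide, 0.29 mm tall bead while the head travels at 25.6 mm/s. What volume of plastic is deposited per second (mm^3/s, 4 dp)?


Rate = 0.72 * 0.29 * 25.6 = 5.3453 mm^3/s


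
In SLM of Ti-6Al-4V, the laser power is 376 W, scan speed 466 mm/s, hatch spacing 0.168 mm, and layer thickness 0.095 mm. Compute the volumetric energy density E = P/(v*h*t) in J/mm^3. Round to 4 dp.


E = 376 / (466*0.168*0.095) = 50.5556 J/mm^3


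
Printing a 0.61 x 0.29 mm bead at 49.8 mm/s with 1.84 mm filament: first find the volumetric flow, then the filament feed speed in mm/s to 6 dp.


Q = 0.61 * 0.29 * 49.8 = 8.80962 mm^3/s
A_fil = pi*(1.84/2)^2 = 2.65904402 mm^2
v_feed = 8.80962 / 2.65904402 = 3.313078 mm/s


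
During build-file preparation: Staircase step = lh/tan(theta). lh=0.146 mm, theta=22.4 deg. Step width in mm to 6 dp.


step = 0.146 / tan(22.4) = 0.354223 mm


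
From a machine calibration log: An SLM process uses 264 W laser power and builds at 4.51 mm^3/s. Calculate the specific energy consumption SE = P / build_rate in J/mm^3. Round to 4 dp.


SE = 264 / 4.51 = 58.5366 J/mm^3


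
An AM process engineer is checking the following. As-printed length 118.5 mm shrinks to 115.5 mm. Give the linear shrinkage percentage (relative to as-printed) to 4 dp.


Shrinkage = ((118.5-115.5)/118.5)*100 = 2.5316 %


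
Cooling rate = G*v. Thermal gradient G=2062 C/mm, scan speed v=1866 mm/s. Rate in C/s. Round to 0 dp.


CR = 2062 * 1866 = 3847692 C/s


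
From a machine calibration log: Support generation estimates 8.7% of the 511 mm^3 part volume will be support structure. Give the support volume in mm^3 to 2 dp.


V_support = 511 * 0.087 = 44.46 mm^3


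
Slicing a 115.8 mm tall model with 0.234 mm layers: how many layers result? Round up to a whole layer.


Layers = ceil(115.8/0.234) = 495


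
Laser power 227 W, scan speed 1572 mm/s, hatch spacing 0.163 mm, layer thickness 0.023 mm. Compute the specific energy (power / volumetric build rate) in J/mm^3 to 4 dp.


Build rate = 1572 * 0.163 * 0.023 = 5.893428 mm^3/s
SE = 227 / 5.893428 = 38.5175 J/mm^3


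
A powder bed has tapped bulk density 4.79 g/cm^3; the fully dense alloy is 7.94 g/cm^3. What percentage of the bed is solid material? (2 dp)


Packing = (4.79/7.94)*100 = 60.33 %


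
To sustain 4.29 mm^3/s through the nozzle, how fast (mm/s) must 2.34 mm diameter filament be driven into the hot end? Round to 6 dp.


A = pi*(2.34/2)^2 = 4.300526
v = 4.29 / 4.300526 = 0.997552 mm/s


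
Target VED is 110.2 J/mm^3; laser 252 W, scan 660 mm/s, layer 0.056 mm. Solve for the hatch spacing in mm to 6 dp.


h = 252 / (110.2*660*0.056) = 0.061871 mm


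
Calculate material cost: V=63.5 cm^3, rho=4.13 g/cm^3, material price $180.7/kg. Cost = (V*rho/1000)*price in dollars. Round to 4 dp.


Mass = 63.5*4.13/1000 = 0.262255 kg
Cost = 0.262255 * 180.7 = 47.3895 $


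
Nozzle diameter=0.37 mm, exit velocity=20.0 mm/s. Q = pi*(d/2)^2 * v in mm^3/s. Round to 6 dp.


A = pi*(0.37/2)^2 = 0.10752101 mm^2
Q = 0.10752101 * 20.0 = 2.15042 mm^3/s


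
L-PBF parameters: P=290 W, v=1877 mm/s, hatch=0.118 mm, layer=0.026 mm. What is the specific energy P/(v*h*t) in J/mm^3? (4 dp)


Build rate = 1877 * 0.118 * 0.026 = 5.758636 mm^3/s
SE = 290 / 5.758636 = 50.3591 J/mm^3


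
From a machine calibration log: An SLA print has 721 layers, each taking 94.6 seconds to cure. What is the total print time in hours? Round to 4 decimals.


t = 721 * 94.6 / 3600 = 18.9463 hrs


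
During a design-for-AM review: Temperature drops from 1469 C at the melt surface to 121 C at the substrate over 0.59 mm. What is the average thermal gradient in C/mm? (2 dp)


G = (1469-121)/0.59 = 2284.75 C/mm


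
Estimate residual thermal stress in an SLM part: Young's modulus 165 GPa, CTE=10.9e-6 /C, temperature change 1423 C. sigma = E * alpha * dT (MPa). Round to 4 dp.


sigma = 165*1000 * 10.9e-6 * 1423 = 2559.2655 MPa


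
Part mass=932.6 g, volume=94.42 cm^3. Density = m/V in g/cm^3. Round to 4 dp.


rho = 932.6 / 94.42 = 9.8771 g/cm^3


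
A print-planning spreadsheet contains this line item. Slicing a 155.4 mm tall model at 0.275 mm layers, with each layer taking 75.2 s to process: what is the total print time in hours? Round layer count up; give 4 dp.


Layers = ceil(155.4/0.275) = 566
t = 566 * 75.2 / 3600 = 11.8231 hrs


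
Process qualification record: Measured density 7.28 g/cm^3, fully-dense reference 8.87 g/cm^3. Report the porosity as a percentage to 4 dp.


Porosity = (1-7.28/8.87)*100 = 17.9256 %


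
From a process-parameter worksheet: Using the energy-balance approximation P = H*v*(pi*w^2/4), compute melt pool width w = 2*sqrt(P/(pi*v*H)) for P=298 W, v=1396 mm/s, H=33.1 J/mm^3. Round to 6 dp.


w = 2*sqrt(298/(pi*1396*33.1)) = 0.090616 mm


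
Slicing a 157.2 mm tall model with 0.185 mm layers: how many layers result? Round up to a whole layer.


Layers = ceil(157.2/0.185) = 850


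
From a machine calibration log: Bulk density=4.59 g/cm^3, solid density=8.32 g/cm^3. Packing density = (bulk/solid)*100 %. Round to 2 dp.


Packing = (4.59/8.32)*100 = 55.17 %


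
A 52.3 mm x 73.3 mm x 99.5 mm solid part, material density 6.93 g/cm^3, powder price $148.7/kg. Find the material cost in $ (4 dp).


V = 52.3 * 73.3 * 99.5 = 381442.205 mm^3 = 381.442205 cm^3
Mass = 381.442205 * 6.93 / 1000 = 2.64339448 kg
Cost = 2.64339448 * 148.7 = 393.0728 $


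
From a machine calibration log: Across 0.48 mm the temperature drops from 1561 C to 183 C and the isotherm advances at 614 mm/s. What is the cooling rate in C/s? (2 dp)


G = (1561-183)/0.48 = 2870.83333333 C/mm
CR = 2870.83333333 * 614 = 1762691.67 C/s


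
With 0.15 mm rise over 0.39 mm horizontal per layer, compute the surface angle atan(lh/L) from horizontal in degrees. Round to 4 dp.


angle = atan(0.15/0.39) = 21.0375 degrees


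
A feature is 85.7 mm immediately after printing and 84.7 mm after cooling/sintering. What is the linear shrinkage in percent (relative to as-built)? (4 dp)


Shrinkage = ((85.7-84.7)/85.7)*100 = 1.1669 %


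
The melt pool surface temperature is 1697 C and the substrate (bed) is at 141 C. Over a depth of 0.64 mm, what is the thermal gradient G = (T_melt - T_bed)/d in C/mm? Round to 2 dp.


G = (1697-141)/0.64 = 2431.25 C/mm


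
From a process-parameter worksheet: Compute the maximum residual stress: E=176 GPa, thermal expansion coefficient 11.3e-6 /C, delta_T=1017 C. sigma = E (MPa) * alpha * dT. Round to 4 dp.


sigma = 176*1000 * 11.3e-6 * 1017 = 2022.6096 MPa


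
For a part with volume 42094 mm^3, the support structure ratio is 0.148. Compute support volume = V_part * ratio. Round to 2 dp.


V_support = 42094 * 0.148 = 6229.91 mm^3


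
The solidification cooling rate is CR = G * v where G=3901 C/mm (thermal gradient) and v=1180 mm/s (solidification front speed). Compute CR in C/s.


CR = 3901 * 1180 = 4603180 C/s


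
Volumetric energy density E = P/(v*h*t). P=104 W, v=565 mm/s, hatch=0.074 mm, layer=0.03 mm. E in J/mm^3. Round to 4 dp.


E = 104 / (565*0.074*0.03) = 82.9148 J/mm^3


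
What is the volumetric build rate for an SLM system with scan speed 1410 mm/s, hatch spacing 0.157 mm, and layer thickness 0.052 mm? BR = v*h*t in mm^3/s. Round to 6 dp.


Rate = 1410 * 0.157 * 0.052 = 11.51124 mm^3/s


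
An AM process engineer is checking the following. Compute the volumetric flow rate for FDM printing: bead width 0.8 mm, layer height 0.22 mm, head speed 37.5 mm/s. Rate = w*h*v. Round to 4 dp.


Rate = 0.8 * 0.22 * 37.5 = 6.6 mm^3/s


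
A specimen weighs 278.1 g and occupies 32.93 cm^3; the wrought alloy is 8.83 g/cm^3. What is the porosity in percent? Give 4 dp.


rho_part = 278.1 / 32.93 = 8.44518676 g/cm^3
Porosity = (1 - 8.44518676/8.83)*100 = 4.358 %


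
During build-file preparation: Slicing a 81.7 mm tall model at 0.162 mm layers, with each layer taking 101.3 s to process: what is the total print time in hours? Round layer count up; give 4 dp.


Layers = ceil(81.7/0.162) = 505
t = 505 * 101.3 / 3600 = 14.2101 hrs


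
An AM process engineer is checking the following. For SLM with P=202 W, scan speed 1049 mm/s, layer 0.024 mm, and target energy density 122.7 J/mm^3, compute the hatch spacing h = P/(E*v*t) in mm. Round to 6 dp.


h = 202 / (122.7*1049*0.024) = 0.065391 mm


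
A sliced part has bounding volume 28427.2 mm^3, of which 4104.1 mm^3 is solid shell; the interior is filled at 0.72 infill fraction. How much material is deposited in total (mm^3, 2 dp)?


V_infill = (28427.2 - 4104.1) * 0.72 = 17512.63
V_total = 4104.1 + 17512.63 = 21616.73 mm^3


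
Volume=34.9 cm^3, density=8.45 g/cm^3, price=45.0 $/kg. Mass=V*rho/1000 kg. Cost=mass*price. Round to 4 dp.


Mass = 34.9*8.45/1000 = 0.294905 kg
Cost = 0.294905 * 45.0 = 13.2707 $


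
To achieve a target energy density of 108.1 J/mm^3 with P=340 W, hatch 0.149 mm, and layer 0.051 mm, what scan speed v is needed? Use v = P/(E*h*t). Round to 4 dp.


v = 340 / (108.1*0.149*0.051) = 413.9013 mm/s


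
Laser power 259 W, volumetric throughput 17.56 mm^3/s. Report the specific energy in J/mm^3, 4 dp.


SE = 259 / 17.56 = 14.7494 J/mm^3


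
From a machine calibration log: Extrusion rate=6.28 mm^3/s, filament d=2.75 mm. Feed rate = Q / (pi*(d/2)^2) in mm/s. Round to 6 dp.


A = pi*(2.75/2)^2 = 5.939574
v = 6.28 / 5.939574 = 1.057315 mm/s


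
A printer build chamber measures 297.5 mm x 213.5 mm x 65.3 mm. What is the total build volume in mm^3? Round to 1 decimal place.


V = 297.5 * 213.5 * 65.3 = 4147611.1 mm^3


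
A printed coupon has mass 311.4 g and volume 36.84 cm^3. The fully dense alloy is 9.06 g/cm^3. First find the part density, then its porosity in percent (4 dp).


rho_part = 311.4 / 36.84 = 8.45276873 g/cm^3
Porosity = (1 - 8.45276873/9.06)*100 = 6.7023 %


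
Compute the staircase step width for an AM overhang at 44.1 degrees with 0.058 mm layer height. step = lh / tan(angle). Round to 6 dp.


step = 0.058 / tan(44.1) = 0.059851 mm


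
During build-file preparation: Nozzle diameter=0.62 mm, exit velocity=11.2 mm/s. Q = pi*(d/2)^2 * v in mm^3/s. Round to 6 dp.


A = pi*(0.62/2)^2 = 0.30190705 mm^2
Q = 0.30190705 * 11.2 = 3.381359 mm^3/s


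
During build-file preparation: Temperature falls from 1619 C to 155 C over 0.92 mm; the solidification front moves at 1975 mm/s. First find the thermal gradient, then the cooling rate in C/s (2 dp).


G = (1619-155)/0.92 = 1591.30434783 C/mm
CR = 1591.30434783 * 1975 = 3142826.09 C/s


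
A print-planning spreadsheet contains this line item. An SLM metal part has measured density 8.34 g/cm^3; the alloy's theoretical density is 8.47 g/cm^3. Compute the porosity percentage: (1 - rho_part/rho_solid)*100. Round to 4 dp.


Porosity = (1-8.34/8.47)*100 = 1.5348 %


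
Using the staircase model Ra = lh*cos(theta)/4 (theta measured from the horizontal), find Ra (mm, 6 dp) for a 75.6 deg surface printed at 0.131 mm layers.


Ra = 0.131 * cos(75.6) / 4 = 0.008145 mm


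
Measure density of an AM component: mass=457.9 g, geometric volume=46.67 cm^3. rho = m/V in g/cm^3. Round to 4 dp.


rho = 457.9 / 46.67 = 9.8114 g/cm^3


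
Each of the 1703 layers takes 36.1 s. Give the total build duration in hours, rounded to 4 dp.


t = 1703 * 36.1 / 3600 = 17.0773 hrs


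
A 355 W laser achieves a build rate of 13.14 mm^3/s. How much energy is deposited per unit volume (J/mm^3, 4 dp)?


SE = 355 / 13.14 = 27.0167 J/mm^3


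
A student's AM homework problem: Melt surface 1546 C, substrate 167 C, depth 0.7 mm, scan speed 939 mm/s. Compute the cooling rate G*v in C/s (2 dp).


G = (1546-167)/0.7 = 1970.0 C/mm
CR = 1970.0 * 939 = 1849830.0 C/s


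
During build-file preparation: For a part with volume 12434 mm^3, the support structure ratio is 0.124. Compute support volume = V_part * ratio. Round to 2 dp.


V_support = 12434 * 0.124 = 1541.82 mm^3


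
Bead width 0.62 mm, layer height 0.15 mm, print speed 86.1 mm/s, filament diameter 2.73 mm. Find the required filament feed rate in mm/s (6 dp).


Q = 0.62 * 0.15 * 86.1 = 8.0073 mm^3/s
A_fil = pi*(2.73/2)^2 = 5.85349397 mm^2
v_feed = 8.0073 / 5.85349397 = 1.367952 mm/s


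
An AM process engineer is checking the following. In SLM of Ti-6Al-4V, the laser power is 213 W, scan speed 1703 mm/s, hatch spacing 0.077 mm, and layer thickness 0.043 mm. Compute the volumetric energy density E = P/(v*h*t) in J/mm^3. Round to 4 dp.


E = 213 / (1703*0.077*0.043) = 37.7751 J/mm^3


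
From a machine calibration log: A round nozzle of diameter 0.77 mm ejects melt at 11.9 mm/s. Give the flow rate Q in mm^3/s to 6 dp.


A = pi*(0.77/2)^2 = 0.46566257 mm^2
Q = 0.46566257 * 11.9 = 5.541385 mm^3/s


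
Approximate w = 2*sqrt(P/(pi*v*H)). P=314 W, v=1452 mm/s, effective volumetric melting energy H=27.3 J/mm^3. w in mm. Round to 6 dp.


w = 2*sqrt(314/(pi*1452*27.3)) = 0.100428 mm


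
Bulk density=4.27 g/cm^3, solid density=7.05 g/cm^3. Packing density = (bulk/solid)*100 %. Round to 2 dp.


Packing = (4.27/7.05)*100 = 60.57 %


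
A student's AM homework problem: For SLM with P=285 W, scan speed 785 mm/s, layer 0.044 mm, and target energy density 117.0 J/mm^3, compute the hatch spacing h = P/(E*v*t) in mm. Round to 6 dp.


h = 285 / (117.0*785*0.044) = 0.070524 mm


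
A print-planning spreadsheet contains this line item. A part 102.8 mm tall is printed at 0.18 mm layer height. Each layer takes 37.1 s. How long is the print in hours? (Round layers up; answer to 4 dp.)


Layers = ceil(102.8/0.18) = 572
t = 572 * 37.1 / 3600 = 5.8948 hrs


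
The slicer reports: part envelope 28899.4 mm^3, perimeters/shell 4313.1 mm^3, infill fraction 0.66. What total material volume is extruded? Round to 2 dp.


V_infill = (28899.4 - 4313.1) * 0.66 = 16226.96
V_total = 4313.1 + 16226.96 = 20540.06 mm^3


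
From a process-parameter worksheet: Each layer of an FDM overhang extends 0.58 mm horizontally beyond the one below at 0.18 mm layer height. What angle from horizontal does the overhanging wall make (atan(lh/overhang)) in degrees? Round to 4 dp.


angle = atan(0.18/0.58) = 17.2415 degrees


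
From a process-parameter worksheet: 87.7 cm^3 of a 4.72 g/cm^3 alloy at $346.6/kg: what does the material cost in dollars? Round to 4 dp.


Mass = 87.7*4.72/1000 = 0.413944 kg
Cost = 0.413944 * 346.6 = 143.473 $


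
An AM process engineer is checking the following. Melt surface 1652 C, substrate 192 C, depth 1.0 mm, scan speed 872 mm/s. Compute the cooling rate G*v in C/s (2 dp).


G = (1652-192)/1.0 = 1460.0 C/mm
CR = 1460.0 * 872 = 1273120.0 C/s


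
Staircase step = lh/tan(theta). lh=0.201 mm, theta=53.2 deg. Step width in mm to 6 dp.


step = 0.201 / tan(53.2) = 0.150367 mm


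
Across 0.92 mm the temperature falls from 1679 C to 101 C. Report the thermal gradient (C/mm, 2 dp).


G = (1679-101)/0.92 = 1715.22 C/mm


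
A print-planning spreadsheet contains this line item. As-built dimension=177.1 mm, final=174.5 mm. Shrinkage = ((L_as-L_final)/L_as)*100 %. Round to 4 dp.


Shrinkage = ((177.1-174.5)/177.1)*100 = 1.4681 %


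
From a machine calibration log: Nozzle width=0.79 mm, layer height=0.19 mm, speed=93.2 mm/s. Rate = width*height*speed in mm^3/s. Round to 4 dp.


Rate = 0.79 * 0.19 * 93.2 = 13.9893 mm^3/s


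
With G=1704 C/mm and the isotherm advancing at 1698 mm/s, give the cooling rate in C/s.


CR = 1704 * 1698 = 2893392 C/s


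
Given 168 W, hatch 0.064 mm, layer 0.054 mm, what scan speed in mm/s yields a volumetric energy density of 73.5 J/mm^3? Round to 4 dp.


v = 168 / (73.5*0.064*0.054) = 661.3757 mm/s


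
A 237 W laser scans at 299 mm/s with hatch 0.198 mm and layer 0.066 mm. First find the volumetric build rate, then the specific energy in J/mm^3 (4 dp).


Build rate = 299 * 0.198 * 0.066 = 3.907332 mm^3/s
SE = 237 / 3.907332 = 60.6552 J/mm^3


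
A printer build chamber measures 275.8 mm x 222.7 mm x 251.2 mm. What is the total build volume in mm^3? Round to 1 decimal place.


V = 275.8 * 222.7 * 251.2 = 15428869.8 mm^3


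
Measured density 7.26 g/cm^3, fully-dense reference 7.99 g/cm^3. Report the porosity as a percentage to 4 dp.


Porosity = (1-7.26/7.99)*100 = 9.1364 %


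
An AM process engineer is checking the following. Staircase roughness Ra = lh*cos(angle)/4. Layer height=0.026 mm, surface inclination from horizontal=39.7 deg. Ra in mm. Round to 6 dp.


Ra = 0.026 * cos(39.7) / 4 = 0.005001 mm


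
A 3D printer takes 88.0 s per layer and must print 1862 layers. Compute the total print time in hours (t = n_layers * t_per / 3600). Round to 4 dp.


t = 1862 * 88.0 / 3600 = 45.5156 hrs


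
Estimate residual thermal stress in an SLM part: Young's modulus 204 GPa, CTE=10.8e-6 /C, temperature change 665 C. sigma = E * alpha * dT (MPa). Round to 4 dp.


sigma = 204*1000 * 10.8e-6 * 665 = 1465.128 MPa


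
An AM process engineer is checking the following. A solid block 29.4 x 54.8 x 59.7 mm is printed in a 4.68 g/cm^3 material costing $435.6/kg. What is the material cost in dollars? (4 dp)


V = 29.4 * 54.8 * 59.7 = 96183.864 mm^3 = 96.183864 cm^3
Mass = 96.183864 * 4.68 / 1000 = 0.45014048 kg
Cost = 0.45014048 * 435.6 = 196.0812 $


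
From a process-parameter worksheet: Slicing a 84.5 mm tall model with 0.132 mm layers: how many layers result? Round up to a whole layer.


Layers = ceil(84.5/0.132) = 641


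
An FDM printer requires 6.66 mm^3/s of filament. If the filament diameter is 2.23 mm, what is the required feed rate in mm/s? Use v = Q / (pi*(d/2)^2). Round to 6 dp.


A = pi*(2.23/2)^2 = 3.905707
v = 6.66 / 3.905707 = 1.705197 mm/s


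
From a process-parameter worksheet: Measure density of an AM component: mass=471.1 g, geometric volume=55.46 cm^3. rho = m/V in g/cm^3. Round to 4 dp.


rho = 471.1 / 55.46 = 8.4944 g/cm^3


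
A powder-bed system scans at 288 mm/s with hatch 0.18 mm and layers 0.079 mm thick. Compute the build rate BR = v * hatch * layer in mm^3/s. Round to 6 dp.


Rate = 288 * 0.18 * 0.079 = 4.09536 mm^3/s


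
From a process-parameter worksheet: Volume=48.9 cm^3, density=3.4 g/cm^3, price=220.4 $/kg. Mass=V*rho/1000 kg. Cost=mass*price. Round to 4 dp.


Mass = 48.9*3.4/1000 = 0.16626 kg
Cost = 0.16626 * 220.4 = 36.6437 $


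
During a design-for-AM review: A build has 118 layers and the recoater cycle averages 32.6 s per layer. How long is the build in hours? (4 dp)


t = 118 * 32.6 / 3600 = 1.0686 hrs


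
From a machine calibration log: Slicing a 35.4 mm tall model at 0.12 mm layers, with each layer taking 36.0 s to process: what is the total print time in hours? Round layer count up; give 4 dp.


Layers = ceil(35.4/0.12) = 295
t = 295 * 36.0 / 3600 = 2.95 hrs


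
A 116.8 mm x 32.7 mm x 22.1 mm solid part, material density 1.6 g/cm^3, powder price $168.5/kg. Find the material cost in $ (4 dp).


V = 116.8 * 32.7 * 22.1 = 84407.856 mm^3 = 84.407856 cm^3
Mass = 84.407856 * 1.6 / 1000 = 0.13505257 kg
Cost = 0.13505257 * 168.5 = 22.7564 $


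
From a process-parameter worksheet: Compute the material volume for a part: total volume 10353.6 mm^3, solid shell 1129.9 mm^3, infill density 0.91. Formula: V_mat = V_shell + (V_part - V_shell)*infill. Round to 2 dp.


V_infill = (10353.6 - 1129.9) * 0.91 = 8393.57
V_total = 1129.9 + 8393.57 = 9523.47 mm^3


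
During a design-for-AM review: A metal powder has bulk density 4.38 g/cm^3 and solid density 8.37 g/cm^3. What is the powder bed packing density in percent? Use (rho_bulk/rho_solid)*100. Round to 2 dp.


Packing = (4.38/8.37)*100 = 52.33 %


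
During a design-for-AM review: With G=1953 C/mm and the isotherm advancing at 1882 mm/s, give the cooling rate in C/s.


CR = 1953 * 1882 = 3675546 C/s


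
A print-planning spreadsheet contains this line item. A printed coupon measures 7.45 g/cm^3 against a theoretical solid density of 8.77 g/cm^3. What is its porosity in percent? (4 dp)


Porosity = (1-7.45/8.77)*100 = 15.0513 %


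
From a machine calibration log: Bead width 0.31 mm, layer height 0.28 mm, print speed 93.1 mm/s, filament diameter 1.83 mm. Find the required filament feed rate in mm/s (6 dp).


Q = 0.31 * 0.28 * 93.1 = 8.08108 mm^3/s
A_fil = pi*(1.83/2)^2 = 2.63021991 mm^2
v_feed = 8.08108 / 2.63021991 = 3.072397 mm/s


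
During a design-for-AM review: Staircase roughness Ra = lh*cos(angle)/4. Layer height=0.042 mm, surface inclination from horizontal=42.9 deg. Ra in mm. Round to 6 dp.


Ra = 0.042 * cos(42.9) / 4 = 0.007692 mm


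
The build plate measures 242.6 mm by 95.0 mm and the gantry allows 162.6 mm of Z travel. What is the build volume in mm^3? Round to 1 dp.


V = 242.6 * 95.0 * 162.6 = 3747442.2 mm^3


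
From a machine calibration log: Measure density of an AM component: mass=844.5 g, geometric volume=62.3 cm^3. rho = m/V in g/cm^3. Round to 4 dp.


rho = 844.5 / 62.3 = 13.5554 g/cm^3


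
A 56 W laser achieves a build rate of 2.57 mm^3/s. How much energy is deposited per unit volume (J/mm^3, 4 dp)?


SE = 56 / 2.57 = 21.7899 J/mm^3


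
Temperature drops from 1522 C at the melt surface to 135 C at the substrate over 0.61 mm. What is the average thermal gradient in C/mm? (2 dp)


G = (1522-135)/0.61 = 2273.77 C/mm


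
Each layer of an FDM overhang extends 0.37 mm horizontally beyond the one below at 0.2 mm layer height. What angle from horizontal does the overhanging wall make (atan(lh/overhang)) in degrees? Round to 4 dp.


angle = atan(0.2/0.37) = 28.393 degrees


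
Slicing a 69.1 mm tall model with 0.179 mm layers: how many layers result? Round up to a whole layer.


Layers = ceil(69.1/0.179) = 387


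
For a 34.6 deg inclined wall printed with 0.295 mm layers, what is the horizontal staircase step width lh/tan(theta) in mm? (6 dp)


step = 0.295 / tan(34.6) = 0.427627 mm


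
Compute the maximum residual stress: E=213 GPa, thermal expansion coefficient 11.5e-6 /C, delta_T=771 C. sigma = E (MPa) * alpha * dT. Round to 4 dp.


sigma = 213*1000 * 11.5e-6 * 771 = 1888.5645 MPa
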